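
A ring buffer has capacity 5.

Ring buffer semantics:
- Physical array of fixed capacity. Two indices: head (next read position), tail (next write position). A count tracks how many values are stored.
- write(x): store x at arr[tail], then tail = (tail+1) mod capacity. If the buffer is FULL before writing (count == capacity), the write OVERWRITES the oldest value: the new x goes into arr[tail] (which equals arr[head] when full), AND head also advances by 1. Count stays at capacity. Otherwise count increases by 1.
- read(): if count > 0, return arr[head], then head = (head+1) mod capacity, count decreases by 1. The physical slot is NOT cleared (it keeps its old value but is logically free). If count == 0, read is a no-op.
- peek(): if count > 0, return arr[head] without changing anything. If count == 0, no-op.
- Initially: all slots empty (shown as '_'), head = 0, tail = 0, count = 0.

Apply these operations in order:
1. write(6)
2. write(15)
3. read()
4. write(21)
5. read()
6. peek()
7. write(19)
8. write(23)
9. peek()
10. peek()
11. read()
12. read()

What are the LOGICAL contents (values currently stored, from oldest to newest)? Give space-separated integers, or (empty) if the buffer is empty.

Answer: 23

Derivation:
After op 1 (write(6)): arr=[6 _ _ _ _] head=0 tail=1 count=1
After op 2 (write(15)): arr=[6 15 _ _ _] head=0 tail=2 count=2
After op 3 (read()): arr=[6 15 _ _ _] head=1 tail=2 count=1
After op 4 (write(21)): arr=[6 15 21 _ _] head=1 tail=3 count=2
After op 5 (read()): arr=[6 15 21 _ _] head=2 tail=3 count=1
After op 6 (peek()): arr=[6 15 21 _ _] head=2 tail=3 count=1
After op 7 (write(19)): arr=[6 15 21 19 _] head=2 tail=4 count=2
After op 8 (write(23)): arr=[6 15 21 19 23] head=2 tail=0 count=3
After op 9 (peek()): arr=[6 15 21 19 23] head=2 tail=0 count=3
After op 10 (peek()): arr=[6 15 21 19 23] head=2 tail=0 count=3
After op 11 (read()): arr=[6 15 21 19 23] head=3 tail=0 count=2
After op 12 (read()): arr=[6 15 21 19 23] head=4 tail=0 count=1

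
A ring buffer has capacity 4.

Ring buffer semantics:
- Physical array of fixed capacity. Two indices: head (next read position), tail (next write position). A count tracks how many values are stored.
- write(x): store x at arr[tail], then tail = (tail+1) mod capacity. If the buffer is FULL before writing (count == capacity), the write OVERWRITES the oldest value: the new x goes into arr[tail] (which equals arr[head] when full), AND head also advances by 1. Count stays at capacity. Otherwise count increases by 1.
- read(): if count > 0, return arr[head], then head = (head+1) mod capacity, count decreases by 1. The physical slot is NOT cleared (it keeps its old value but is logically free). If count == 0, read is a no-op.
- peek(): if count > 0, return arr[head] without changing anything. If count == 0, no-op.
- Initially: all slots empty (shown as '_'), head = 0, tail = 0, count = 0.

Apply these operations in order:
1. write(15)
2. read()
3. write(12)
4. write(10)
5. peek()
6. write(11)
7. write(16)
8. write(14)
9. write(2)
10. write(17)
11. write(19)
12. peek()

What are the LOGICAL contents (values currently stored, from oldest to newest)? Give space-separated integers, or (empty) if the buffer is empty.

Answer: 14 2 17 19

Derivation:
After op 1 (write(15)): arr=[15 _ _ _] head=0 tail=1 count=1
After op 2 (read()): arr=[15 _ _ _] head=1 tail=1 count=0
After op 3 (write(12)): arr=[15 12 _ _] head=1 tail=2 count=1
After op 4 (write(10)): arr=[15 12 10 _] head=1 tail=3 count=2
After op 5 (peek()): arr=[15 12 10 _] head=1 tail=3 count=2
After op 6 (write(11)): arr=[15 12 10 11] head=1 tail=0 count=3
After op 7 (write(16)): arr=[16 12 10 11] head=1 tail=1 count=4
After op 8 (write(14)): arr=[16 14 10 11] head=2 tail=2 count=4
After op 9 (write(2)): arr=[16 14 2 11] head=3 tail=3 count=4
After op 10 (write(17)): arr=[16 14 2 17] head=0 tail=0 count=4
After op 11 (write(19)): arr=[19 14 2 17] head=1 tail=1 count=4
After op 12 (peek()): arr=[19 14 2 17] head=1 tail=1 count=4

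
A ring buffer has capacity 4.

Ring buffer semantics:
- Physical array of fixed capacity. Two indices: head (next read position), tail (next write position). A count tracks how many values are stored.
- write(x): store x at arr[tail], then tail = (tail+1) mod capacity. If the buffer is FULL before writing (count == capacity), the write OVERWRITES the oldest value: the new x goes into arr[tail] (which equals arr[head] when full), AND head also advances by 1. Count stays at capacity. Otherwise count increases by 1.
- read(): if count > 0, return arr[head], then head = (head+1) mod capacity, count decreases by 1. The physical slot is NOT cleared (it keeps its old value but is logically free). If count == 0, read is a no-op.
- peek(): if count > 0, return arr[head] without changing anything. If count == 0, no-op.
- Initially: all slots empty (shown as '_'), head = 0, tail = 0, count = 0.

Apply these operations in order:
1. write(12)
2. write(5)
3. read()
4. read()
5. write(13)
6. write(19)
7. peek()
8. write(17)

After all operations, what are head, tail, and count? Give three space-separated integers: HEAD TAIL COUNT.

After op 1 (write(12)): arr=[12 _ _ _] head=0 tail=1 count=1
After op 2 (write(5)): arr=[12 5 _ _] head=0 tail=2 count=2
After op 3 (read()): arr=[12 5 _ _] head=1 tail=2 count=1
After op 4 (read()): arr=[12 5 _ _] head=2 tail=2 count=0
After op 5 (write(13)): arr=[12 5 13 _] head=2 tail=3 count=1
After op 6 (write(19)): arr=[12 5 13 19] head=2 tail=0 count=2
After op 7 (peek()): arr=[12 5 13 19] head=2 tail=0 count=2
After op 8 (write(17)): arr=[17 5 13 19] head=2 tail=1 count=3

Answer: 2 1 3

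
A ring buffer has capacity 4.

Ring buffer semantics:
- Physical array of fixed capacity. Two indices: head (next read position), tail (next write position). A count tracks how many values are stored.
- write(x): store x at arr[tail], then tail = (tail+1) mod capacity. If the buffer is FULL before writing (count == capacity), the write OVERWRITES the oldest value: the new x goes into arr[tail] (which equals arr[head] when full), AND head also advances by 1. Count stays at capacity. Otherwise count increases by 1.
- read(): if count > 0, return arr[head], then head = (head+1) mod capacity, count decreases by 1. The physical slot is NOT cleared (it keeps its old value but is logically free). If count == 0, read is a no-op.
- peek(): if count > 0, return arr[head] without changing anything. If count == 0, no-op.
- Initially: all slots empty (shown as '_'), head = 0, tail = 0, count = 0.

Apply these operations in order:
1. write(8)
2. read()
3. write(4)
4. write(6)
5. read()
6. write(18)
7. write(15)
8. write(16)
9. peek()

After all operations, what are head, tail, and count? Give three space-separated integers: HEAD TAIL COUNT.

After op 1 (write(8)): arr=[8 _ _ _] head=0 tail=1 count=1
After op 2 (read()): arr=[8 _ _ _] head=1 tail=1 count=0
After op 3 (write(4)): arr=[8 4 _ _] head=1 tail=2 count=1
After op 4 (write(6)): arr=[8 4 6 _] head=1 tail=3 count=2
After op 5 (read()): arr=[8 4 6 _] head=2 tail=3 count=1
After op 6 (write(18)): arr=[8 4 6 18] head=2 tail=0 count=2
After op 7 (write(15)): arr=[15 4 6 18] head=2 tail=1 count=3
After op 8 (write(16)): arr=[15 16 6 18] head=2 tail=2 count=4
After op 9 (peek()): arr=[15 16 6 18] head=2 tail=2 count=4

Answer: 2 2 4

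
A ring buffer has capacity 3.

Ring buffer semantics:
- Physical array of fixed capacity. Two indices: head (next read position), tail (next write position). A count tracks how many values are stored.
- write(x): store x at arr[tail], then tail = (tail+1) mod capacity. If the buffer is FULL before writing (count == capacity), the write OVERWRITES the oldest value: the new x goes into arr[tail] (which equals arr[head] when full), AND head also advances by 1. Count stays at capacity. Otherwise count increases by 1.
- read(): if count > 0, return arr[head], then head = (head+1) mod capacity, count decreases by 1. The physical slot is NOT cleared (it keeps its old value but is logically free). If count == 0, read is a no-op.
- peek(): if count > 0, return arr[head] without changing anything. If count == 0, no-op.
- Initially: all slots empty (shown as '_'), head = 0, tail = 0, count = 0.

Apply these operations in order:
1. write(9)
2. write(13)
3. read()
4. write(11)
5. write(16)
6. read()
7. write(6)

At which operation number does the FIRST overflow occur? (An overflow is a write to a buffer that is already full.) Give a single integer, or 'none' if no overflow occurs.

After op 1 (write(9)): arr=[9 _ _] head=0 tail=1 count=1
After op 2 (write(13)): arr=[9 13 _] head=0 tail=2 count=2
After op 3 (read()): arr=[9 13 _] head=1 tail=2 count=1
After op 4 (write(11)): arr=[9 13 11] head=1 tail=0 count=2
After op 5 (write(16)): arr=[16 13 11] head=1 tail=1 count=3
After op 6 (read()): arr=[16 13 11] head=2 tail=1 count=2
After op 7 (write(6)): arr=[16 6 11] head=2 tail=2 count=3

Answer: none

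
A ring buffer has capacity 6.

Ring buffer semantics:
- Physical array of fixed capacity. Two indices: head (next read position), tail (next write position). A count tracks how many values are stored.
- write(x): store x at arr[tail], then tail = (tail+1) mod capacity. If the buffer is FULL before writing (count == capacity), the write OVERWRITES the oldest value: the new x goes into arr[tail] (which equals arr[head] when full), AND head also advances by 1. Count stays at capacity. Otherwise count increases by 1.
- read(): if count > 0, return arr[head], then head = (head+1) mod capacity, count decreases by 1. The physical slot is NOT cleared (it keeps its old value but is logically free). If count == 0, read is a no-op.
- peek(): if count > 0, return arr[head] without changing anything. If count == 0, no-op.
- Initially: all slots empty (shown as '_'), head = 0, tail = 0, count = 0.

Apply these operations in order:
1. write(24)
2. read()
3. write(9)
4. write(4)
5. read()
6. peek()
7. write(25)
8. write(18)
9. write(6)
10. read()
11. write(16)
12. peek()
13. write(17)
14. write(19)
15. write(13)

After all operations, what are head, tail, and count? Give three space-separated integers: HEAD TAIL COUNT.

Answer: 4 4 6

Derivation:
After op 1 (write(24)): arr=[24 _ _ _ _ _] head=0 tail=1 count=1
After op 2 (read()): arr=[24 _ _ _ _ _] head=1 tail=1 count=0
After op 3 (write(9)): arr=[24 9 _ _ _ _] head=1 tail=2 count=1
After op 4 (write(4)): arr=[24 9 4 _ _ _] head=1 tail=3 count=2
After op 5 (read()): arr=[24 9 4 _ _ _] head=2 tail=3 count=1
After op 6 (peek()): arr=[24 9 4 _ _ _] head=2 tail=3 count=1
After op 7 (write(25)): arr=[24 9 4 25 _ _] head=2 tail=4 count=2
After op 8 (write(18)): arr=[24 9 4 25 18 _] head=2 tail=5 count=3
After op 9 (write(6)): arr=[24 9 4 25 18 6] head=2 tail=0 count=4
After op 10 (read()): arr=[24 9 4 25 18 6] head=3 tail=0 count=3
After op 11 (write(16)): arr=[16 9 4 25 18 6] head=3 tail=1 count=4
After op 12 (peek()): arr=[16 9 4 25 18 6] head=3 tail=1 count=4
After op 13 (write(17)): arr=[16 17 4 25 18 6] head=3 tail=2 count=5
After op 14 (write(19)): arr=[16 17 19 25 18 6] head=3 tail=3 count=6
After op 15 (write(13)): arr=[16 17 19 13 18 6] head=4 tail=4 count=6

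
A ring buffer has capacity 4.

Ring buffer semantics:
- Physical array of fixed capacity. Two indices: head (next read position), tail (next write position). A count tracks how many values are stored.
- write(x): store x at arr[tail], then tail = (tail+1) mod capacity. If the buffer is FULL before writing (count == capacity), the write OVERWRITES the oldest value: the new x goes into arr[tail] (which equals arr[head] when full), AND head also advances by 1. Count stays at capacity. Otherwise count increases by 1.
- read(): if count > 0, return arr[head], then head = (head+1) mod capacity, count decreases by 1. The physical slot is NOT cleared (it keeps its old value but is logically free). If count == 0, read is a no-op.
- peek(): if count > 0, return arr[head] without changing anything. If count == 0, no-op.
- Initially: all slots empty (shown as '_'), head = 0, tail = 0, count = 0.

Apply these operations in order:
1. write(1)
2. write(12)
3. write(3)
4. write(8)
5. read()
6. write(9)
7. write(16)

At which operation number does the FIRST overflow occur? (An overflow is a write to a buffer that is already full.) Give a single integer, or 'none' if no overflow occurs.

Answer: 7

Derivation:
After op 1 (write(1)): arr=[1 _ _ _] head=0 tail=1 count=1
After op 2 (write(12)): arr=[1 12 _ _] head=0 tail=2 count=2
After op 3 (write(3)): arr=[1 12 3 _] head=0 tail=3 count=3
After op 4 (write(8)): arr=[1 12 3 8] head=0 tail=0 count=4
After op 5 (read()): arr=[1 12 3 8] head=1 tail=0 count=3
After op 6 (write(9)): arr=[9 12 3 8] head=1 tail=1 count=4
After op 7 (write(16)): arr=[9 16 3 8] head=2 tail=2 count=4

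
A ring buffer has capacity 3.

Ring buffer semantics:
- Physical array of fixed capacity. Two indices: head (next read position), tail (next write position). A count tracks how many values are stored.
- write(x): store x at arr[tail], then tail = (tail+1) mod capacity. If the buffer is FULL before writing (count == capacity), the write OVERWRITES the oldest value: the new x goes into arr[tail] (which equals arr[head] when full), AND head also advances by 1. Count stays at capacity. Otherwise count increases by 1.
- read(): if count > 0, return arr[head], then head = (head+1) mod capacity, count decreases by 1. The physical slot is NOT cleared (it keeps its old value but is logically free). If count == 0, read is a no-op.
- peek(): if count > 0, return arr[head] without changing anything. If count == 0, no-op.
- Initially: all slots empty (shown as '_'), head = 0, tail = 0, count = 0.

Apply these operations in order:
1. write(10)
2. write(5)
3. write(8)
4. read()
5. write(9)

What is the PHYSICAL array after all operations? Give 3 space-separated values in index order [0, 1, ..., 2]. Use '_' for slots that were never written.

After op 1 (write(10)): arr=[10 _ _] head=0 tail=1 count=1
After op 2 (write(5)): arr=[10 5 _] head=0 tail=2 count=2
After op 3 (write(8)): arr=[10 5 8] head=0 tail=0 count=3
After op 4 (read()): arr=[10 5 8] head=1 tail=0 count=2
After op 5 (write(9)): arr=[9 5 8] head=1 tail=1 count=3

Answer: 9 5 8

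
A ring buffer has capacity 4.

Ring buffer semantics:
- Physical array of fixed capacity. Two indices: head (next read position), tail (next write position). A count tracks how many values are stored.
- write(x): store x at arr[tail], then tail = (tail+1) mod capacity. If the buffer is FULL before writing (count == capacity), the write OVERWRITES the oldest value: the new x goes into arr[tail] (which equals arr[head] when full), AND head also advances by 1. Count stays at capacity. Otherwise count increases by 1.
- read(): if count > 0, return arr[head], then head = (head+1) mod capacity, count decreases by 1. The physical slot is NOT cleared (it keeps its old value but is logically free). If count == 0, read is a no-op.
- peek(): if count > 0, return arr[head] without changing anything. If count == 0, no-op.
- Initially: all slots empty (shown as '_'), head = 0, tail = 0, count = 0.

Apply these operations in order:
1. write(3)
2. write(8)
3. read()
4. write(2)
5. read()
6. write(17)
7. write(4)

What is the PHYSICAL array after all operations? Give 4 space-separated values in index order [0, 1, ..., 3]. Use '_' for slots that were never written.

Answer: 4 8 2 17

Derivation:
After op 1 (write(3)): arr=[3 _ _ _] head=0 tail=1 count=1
After op 2 (write(8)): arr=[3 8 _ _] head=0 tail=2 count=2
After op 3 (read()): arr=[3 8 _ _] head=1 tail=2 count=1
After op 4 (write(2)): arr=[3 8 2 _] head=1 tail=3 count=2
After op 5 (read()): arr=[3 8 2 _] head=2 tail=3 count=1
After op 6 (write(17)): arr=[3 8 2 17] head=2 tail=0 count=2
After op 7 (write(4)): arr=[4 8 2 17] head=2 tail=1 count=3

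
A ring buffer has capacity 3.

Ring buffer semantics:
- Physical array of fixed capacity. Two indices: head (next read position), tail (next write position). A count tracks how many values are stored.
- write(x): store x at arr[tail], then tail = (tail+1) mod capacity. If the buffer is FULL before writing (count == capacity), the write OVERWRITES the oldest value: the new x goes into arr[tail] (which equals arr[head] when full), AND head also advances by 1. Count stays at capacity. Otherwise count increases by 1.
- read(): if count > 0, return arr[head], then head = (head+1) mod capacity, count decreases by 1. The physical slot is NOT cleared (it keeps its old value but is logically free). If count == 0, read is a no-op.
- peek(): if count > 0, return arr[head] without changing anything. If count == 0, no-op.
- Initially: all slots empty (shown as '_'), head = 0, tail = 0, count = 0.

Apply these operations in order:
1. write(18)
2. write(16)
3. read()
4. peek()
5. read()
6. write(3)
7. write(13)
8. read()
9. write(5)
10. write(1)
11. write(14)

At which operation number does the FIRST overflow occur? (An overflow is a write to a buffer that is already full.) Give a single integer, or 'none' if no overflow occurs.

Answer: 11

Derivation:
After op 1 (write(18)): arr=[18 _ _] head=0 tail=1 count=1
After op 2 (write(16)): arr=[18 16 _] head=0 tail=2 count=2
After op 3 (read()): arr=[18 16 _] head=1 tail=2 count=1
After op 4 (peek()): arr=[18 16 _] head=1 tail=2 count=1
After op 5 (read()): arr=[18 16 _] head=2 tail=2 count=0
After op 6 (write(3)): arr=[18 16 3] head=2 tail=0 count=1
After op 7 (write(13)): arr=[13 16 3] head=2 tail=1 count=2
After op 8 (read()): arr=[13 16 3] head=0 tail=1 count=1
After op 9 (write(5)): arr=[13 5 3] head=0 tail=2 count=2
After op 10 (write(1)): arr=[13 5 1] head=0 tail=0 count=3
After op 11 (write(14)): arr=[14 5 1] head=1 tail=1 count=3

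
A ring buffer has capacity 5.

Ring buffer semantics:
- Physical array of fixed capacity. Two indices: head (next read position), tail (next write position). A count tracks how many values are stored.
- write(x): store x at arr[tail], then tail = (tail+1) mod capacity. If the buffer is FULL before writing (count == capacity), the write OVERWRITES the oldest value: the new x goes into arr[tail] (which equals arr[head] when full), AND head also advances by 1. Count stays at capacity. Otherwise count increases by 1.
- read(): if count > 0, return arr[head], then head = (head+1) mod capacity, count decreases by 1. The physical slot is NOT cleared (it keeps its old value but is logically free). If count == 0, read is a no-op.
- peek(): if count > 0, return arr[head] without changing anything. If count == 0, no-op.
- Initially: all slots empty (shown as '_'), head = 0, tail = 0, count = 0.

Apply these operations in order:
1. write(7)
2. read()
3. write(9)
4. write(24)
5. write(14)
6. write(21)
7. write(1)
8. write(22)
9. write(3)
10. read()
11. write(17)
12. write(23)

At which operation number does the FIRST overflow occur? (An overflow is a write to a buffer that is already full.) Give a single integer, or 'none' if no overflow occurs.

After op 1 (write(7)): arr=[7 _ _ _ _] head=0 tail=1 count=1
After op 2 (read()): arr=[7 _ _ _ _] head=1 tail=1 count=0
After op 3 (write(9)): arr=[7 9 _ _ _] head=1 tail=2 count=1
After op 4 (write(24)): arr=[7 9 24 _ _] head=1 tail=3 count=2
After op 5 (write(14)): arr=[7 9 24 14 _] head=1 tail=4 count=3
After op 6 (write(21)): arr=[7 9 24 14 21] head=1 tail=0 count=4
After op 7 (write(1)): arr=[1 9 24 14 21] head=1 tail=1 count=5
After op 8 (write(22)): arr=[1 22 24 14 21] head=2 tail=2 count=5
After op 9 (write(3)): arr=[1 22 3 14 21] head=3 tail=3 count=5
After op 10 (read()): arr=[1 22 3 14 21] head=4 tail=3 count=4
After op 11 (write(17)): arr=[1 22 3 17 21] head=4 tail=4 count=5
After op 12 (write(23)): arr=[1 22 3 17 23] head=0 tail=0 count=5

Answer: 8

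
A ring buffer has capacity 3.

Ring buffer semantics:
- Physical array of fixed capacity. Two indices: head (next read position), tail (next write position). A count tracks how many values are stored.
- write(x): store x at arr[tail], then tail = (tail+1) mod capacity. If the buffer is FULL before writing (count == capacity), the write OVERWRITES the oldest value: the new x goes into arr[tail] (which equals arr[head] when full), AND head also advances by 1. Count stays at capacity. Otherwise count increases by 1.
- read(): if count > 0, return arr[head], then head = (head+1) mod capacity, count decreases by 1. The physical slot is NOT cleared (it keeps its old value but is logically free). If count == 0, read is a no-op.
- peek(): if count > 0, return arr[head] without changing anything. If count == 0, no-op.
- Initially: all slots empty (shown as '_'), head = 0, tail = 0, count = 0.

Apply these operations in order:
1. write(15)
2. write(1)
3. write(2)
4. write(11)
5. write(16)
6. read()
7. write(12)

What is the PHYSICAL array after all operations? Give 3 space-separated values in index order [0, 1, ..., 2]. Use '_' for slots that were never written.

Answer: 11 16 12

Derivation:
After op 1 (write(15)): arr=[15 _ _] head=0 tail=1 count=1
After op 2 (write(1)): arr=[15 1 _] head=0 tail=2 count=2
After op 3 (write(2)): arr=[15 1 2] head=0 tail=0 count=3
After op 4 (write(11)): arr=[11 1 2] head=1 tail=1 count=3
After op 5 (write(16)): arr=[11 16 2] head=2 tail=2 count=3
After op 6 (read()): arr=[11 16 2] head=0 tail=2 count=2
After op 7 (write(12)): arr=[11 16 12] head=0 tail=0 count=3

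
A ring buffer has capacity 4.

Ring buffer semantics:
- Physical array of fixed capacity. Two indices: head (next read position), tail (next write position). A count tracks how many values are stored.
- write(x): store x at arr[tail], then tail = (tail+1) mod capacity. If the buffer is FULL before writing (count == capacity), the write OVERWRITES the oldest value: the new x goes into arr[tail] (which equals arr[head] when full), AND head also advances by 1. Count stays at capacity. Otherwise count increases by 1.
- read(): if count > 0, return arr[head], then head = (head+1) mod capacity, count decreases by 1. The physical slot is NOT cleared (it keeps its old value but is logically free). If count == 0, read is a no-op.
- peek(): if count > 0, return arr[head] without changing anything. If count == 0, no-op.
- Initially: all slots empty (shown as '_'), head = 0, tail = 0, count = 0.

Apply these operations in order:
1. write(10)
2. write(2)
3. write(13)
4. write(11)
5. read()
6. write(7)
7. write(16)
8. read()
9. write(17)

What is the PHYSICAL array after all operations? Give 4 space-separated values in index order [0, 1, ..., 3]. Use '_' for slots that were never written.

Answer: 7 16 17 11

Derivation:
After op 1 (write(10)): arr=[10 _ _ _] head=0 tail=1 count=1
After op 2 (write(2)): arr=[10 2 _ _] head=0 tail=2 count=2
After op 3 (write(13)): arr=[10 2 13 _] head=0 tail=3 count=3
After op 4 (write(11)): arr=[10 2 13 11] head=0 tail=0 count=4
After op 5 (read()): arr=[10 2 13 11] head=1 tail=0 count=3
After op 6 (write(7)): arr=[7 2 13 11] head=1 tail=1 count=4
After op 7 (write(16)): arr=[7 16 13 11] head=2 tail=2 count=4
After op 8 (read()): arr=[7 16 13 11] head=3 tail=2 count=3
After op 9 (write(17)): arr=[7 16 17 11] head=3 tail=3 count=4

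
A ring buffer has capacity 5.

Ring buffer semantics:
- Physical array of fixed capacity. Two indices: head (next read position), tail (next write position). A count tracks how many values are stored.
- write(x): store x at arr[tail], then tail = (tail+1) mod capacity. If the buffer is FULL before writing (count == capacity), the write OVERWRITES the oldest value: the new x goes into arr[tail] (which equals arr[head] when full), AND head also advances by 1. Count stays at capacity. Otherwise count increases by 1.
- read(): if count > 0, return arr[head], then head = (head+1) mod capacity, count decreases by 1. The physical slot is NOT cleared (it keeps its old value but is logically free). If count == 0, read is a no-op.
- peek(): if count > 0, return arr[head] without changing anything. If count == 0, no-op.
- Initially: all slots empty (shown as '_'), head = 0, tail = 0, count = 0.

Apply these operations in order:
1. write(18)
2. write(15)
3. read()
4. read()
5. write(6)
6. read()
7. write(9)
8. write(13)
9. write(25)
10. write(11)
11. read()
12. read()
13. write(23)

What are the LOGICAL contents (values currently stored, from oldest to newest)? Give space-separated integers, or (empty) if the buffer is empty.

After op 1 (write(18)): arr=[18 _ _ _ _] head=0 tail=1 count=1
After op 2 (write(15)): arr=[18 15 _ _ _] head=0 tail=2 count=2
After op 3 (read()): arr=[18 15 _ _ _] head=1 tail=2 count=1
After op 4 (read()): arr=[18 15 _ _ _] head=2 tail=2 count=0
After op 5 (write(6)): arr=[18 15 6 _ _] head=2 tail=3 count=1
After op 6 (read()): arr=[18 15 6 _ _] head=3 tail=3 count=0
After op 7 (write(9)): arr=[18 15 6 9 _] head=3 tail=4 count=1
After op 8 (write(13)): arr=[18 15 6 9 13] head=3 tail=0 count=2
After op 9 (write(25)): arr=[25 15 6 9 13] head=3 tail=1 count=3
After op 10 (write(11)): arr=[25 11 6 9 13] head=3 tail=2 count=4
After op 11 (read()): arr=[25 11 6 9 13] head=4 tail=2 count=3
After op 12 (read()): arr=[25 11 6 9 13] head=0 tail=2 count=2
After op 13 (write(23)): arr=[25 11 23 9 13] head=0 tail=3 count=3

Answer: 25 11 23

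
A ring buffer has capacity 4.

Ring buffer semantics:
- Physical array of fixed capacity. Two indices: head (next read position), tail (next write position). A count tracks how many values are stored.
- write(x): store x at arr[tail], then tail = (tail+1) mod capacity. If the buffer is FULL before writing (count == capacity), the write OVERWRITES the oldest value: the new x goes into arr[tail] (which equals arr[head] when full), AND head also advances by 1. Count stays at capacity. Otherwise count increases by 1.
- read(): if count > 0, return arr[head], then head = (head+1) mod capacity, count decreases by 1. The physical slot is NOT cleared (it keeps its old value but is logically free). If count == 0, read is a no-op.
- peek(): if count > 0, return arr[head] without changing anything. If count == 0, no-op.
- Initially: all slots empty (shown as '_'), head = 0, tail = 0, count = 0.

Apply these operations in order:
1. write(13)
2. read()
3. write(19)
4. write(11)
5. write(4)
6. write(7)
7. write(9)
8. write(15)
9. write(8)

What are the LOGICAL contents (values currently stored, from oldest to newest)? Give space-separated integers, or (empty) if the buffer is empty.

After op 1 (write(13)): arr=[13 _ _ _] head=0 tail=1 count=1
After op 2 (read()): arr=[13 _ _ _] head=1 tail=1 count=0
After op 3 (write(19)): arr=[13 19 _ _] head=1 tail=2 count=1
After op 4 (write(11)): arr=[13 19 11 _] head=1 tail=3 count=2
After op 5 (write(4)): arr=[13 19 11 4] head=1 tail=0 count=3
After op 6 (write(7)): arr=[7 19 11 4] head=1 tail=1 count=4
After op 7 (write(9)): arr=[7 9 11 4] head=2 tail=2 count=4
After op 8 (write(15)): arr=[7 9 15 4] head=3 tail=3 count=4
After op 9 (write(8)): arr=[7 9 15 8] head=0 tail=0 count=4

Answer: 7 9 15 8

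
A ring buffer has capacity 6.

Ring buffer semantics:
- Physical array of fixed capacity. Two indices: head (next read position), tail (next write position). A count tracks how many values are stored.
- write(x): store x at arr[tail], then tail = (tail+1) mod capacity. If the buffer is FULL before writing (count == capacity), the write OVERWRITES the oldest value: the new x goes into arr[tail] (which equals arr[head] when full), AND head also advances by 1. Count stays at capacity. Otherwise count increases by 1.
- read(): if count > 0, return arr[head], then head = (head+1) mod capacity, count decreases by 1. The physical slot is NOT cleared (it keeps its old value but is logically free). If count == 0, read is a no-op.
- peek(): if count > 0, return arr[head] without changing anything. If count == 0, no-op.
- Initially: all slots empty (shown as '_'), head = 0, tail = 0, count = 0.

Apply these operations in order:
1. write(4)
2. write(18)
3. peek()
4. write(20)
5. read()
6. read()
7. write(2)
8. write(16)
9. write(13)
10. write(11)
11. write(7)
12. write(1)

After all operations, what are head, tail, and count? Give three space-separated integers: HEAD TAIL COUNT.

Answer: 3 3 6

Derivation:
After op 1 (write(4)): arr=[4 _ _ _ _ _] head=0 tail=1 count=1
After op 2 (write(18)): arr=[4 18 _ _ _ _] head=0 tail=2 count=2
After op 3 (peek()): arr=[4 18 _ _ _ _] head=0 tail=2 count=2
After op 4 (write(20)): arr=[4 18 20 _ _ _] head=0 tail=3 count=3
After op 5 (read()): arr=[4 18 20 _ _ _] head=1 tail=3 count=2
After op 6 (read()): arr=[4 18 20 _ _ _] head=2 tail=3 count=1
After op 7 (write(2)): arr=[4 18 20 2 _ _] head=2 tail=4 count=2
After op 8 (write(16)): arr=[4 18 20 2 16 _] head=2 tail=5 count=3
After op 9 (write(13)): arr=[4 18 20 2 16 13] head=2 tail=0 count=4
After op 10 (write(11)): arr=[11 18 20 2 16 13] head=2 tail=1 count=5
After op 11 (write(7)): arr=[11 7 20 2 16 13] head=2 tail=2 count=6
After op 12 (write(1)): arr=[11 7 1 2 16 13] head=3 tail=3 count=6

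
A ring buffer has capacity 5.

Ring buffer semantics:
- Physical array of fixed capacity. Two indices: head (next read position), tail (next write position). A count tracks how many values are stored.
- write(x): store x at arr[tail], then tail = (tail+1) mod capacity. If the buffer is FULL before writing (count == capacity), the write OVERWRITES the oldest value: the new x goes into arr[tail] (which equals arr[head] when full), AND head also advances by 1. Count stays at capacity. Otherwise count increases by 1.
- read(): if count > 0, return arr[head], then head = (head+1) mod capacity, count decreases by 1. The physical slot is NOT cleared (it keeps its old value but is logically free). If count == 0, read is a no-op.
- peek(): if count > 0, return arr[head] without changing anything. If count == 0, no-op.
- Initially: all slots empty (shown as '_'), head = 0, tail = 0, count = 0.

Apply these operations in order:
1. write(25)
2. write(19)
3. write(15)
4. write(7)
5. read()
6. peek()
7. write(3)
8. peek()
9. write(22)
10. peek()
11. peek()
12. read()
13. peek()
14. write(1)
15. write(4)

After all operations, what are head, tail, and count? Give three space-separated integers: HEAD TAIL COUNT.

After op 1 (write(25)): arr=[25 _ _ _ _] head=0 tail=1 count=1
After op 2 (write(19)): arr=[25 19 _ _ _] head=0 tail=2 count=2
After op 3 (write(15)): arr=[25 19 15 _ _] head=0 tail=3 count=3
After op 4 (write(7)): arr=[25 19 15 7 _] head=0 tail=4 count=4
After op 5 (read()): arr=[25 19 15 7 _] head=1 tail=4 count=3
After op 6 (peek()): arr=[25 19 15 7 _] head=1 tail=4 count=3
After op 7 (write(3)): arr=[25 19 15 7 3] head=1 tail=0 count=4
After op 8 (peek()): arr=[25 19 15 7 3] head=1 tail=0 count=4
After op 9 (write(22)): arr=[22 19 15 7 3] head=1 tail=1 count=5
After op 10 (peek()): arr=[22 19 15 7 3] head=1 tail=1 count=5
After op 11 (peek()): arr=[22 19 15 7 3] head=1 tail=1 count=5
After op 12 (read()): arr=[22 19 15 7 3] head=2 tail=1 count=4
After op 13 (peek()): arr=[22 19 15 7 3] head=2 tail=1 count=4
After op 14 (write(1)): arr=[22 1 15 7 3] head=2 tail=2 count=5
After op 15 (write(4)): arr=[22 1 4 7 3] head=3 tail=3 count=5

Answer: 3 3 5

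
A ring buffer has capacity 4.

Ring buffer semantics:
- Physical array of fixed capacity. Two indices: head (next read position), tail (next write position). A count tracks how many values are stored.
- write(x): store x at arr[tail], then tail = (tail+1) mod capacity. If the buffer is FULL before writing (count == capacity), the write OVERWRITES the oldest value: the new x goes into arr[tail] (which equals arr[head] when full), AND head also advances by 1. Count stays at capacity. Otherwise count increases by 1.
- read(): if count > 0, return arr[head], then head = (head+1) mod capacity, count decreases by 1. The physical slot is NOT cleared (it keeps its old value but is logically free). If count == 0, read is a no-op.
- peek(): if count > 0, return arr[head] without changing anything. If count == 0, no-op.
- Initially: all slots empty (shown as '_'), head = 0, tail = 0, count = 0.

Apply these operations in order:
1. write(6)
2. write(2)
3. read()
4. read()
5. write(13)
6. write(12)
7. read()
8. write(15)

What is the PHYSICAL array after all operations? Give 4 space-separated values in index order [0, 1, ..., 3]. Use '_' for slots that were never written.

Answer: 15 2 13 12

Derivation:
After op 1 (write(6)): arr=[6 _ _ _] head=0 tail=1 count=1
After op 2 (write(2)): arr=[6 2 _ _] head=0 tail=2 count=2
After op 3 (read()): arr=[6 2 _ _] head=1 tail=2 count=1
After op 4 (read()): arr=[6 2 _ _] head=2 tail=2 count=0
After op 5 (write(13)): arr=[6 2 13 _] head=2 tail=3 count=1
After op 6 (write(12)): arr=[6 2 13 12] head=2 tail=0 count=2
After op 7 (read()): arr=[6 2 13 12] head=3 tail=0 count=1
After op 8 (write(15)): arr=[15 2 13 12] head=3 tail=1 count=2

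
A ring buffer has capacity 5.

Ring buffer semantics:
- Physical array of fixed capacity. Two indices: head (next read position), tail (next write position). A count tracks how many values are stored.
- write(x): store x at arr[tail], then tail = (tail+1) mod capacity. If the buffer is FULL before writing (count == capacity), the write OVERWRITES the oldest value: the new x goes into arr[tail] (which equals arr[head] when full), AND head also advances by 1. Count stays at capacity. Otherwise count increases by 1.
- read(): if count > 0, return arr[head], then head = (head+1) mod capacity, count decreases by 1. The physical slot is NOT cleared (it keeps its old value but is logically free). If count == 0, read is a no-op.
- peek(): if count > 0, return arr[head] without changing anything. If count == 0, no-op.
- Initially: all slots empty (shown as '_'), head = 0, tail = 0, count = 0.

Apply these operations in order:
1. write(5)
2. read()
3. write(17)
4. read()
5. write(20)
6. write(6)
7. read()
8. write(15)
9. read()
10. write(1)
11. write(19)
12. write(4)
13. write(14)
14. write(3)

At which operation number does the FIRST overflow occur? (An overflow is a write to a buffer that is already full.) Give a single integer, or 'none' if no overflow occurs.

After op 1 (write(5)): arr=[5 _ _ _ _] head=0 tail=1 count=1
After op 2 (read()): arr=[5 _ _ _ _] head=1 tail=1 count=0
After op 3 (write(17)): arr=[5 17 _ _ _] head=1 tail=2 count=1
After op 4 (read()): arr=[5 17 _ _ _] head=2 tail=2 count=0
After op 5 (write(20)): arr=[5 17 20 _ _] head=2 tail=3 count=1
After op 6 (write(6)): arr=[5 17 20 6 _] head=2 tail=4 count=2
After op 7 (read()): arr=[5 17 20 6 _] head=3 tail=4 count=1
After op 8 (write(15)): arr=[5 17 20 6 15] head=3 tail=0 count=2
After op 9 (read()): arr=[5 17 20 6 15] head=4 tail=0 count=1
After op 10 (write(1)): arr=[1 17 20 6 15] head=4 tail=1 count=2
After op 11 (write(19)): arr=[1 19 20 6 15] head=4 tail=2 count=3
After op 12 (write(4)): arr=[1 19 4 6 15] head=4 tail=3 count=4
After op 13 (write(14)): arr=[1 19 4 14 15] head=4 tail=4 count=5
After op 14 (write(3)): arr=[1 19 4 14 3] head=0 tail=0 count=5

Answer: 14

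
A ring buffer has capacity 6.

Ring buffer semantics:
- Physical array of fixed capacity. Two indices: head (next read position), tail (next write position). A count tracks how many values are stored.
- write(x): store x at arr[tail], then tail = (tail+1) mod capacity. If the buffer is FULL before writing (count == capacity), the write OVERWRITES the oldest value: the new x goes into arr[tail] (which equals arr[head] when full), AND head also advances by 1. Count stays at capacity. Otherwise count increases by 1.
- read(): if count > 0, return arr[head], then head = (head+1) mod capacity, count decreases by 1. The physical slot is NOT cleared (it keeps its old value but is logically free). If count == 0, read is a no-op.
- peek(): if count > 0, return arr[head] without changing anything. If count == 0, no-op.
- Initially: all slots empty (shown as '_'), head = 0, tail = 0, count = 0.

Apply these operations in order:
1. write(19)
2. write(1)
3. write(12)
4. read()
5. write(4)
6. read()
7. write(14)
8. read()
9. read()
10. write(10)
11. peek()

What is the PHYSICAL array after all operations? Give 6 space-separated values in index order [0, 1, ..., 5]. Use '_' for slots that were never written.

Answer: 19 1 12 4 14 10

Derivation:
After op 1 (write(19)): arr=[19 _ _ _ _ _] head=0 tail=1 count=1
After op 2 (write(1)): arr=[19 1 _ _ _ _] head=0 tail=2 count=2
After op 3 (write(12)): arr=[19 1 12 _ _ _] head=0 tail=3 count=3
After op 4 (read()): arr=[19 1 12 _ _ _] head=1 tail=3 count=2
After op 5 (write(4)): arr=[19 1 12 4 _ _] head=1 tail=4 count=3
After op 6 (read()): arr=[19 1 12 4 _ _] head=2 tail=4 count=2
After op 7 (write(14)): arr=[19 1 12 4 14 _] head=2 tail=5 count=3
After op 8 (read()): arr=[19 1 12 4 14 _] head=3 tail=5 count=2
After op 9 (read()): arr=[19 1 12 4 14 _] head=4 tail=5 count=1
After op 10 (write(10)): arr=[19 1 12 4 14 10] head=4 tail=0 count=2
After op 11 (peek()): arr=[19 1 12 4 14 10] head=4 tail=0 count=2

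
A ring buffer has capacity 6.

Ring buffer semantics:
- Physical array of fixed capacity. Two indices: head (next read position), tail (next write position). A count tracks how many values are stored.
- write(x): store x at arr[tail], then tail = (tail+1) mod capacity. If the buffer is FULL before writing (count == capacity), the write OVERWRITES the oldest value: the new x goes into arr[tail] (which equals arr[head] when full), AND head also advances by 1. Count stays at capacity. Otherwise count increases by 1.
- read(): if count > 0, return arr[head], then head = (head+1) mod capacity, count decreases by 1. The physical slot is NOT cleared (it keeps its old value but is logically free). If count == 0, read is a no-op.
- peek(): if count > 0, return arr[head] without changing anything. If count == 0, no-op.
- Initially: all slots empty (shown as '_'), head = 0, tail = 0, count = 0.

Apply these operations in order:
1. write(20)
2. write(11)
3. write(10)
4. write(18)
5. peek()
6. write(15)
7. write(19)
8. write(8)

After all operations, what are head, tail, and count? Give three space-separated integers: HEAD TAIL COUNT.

After op 1 (write(20)): arr=[20 _ _ _ _ _] head=0 tail=1 count=1
After op 2 (write(11)): arr=[20 11 _ _ _ _] head=0 tail=2 count=2
After op 3 (write(10)): arr=[20 11 10 _ _ _] head=0 tail=3 count=3
After op 4 (write(18)): arr=[20 11 10 18 _ _] head=0 tail=4 count=4
After op 5 (peek()): arr=[20 11 10 18 _ _] head=0 tail=4 count=4
After op 6 (write(15)): arr=[20 11 10 18 15 _] head=0 tail=5 count=5
After op 7 (write(19)): arr=[20 11 10 18 15 19] head=0 tail=0 count=6
After op 8 (write(8)): arr=[8 11 10 18 15 19] head=1 tail=1 count=6

Answer: 1 1 6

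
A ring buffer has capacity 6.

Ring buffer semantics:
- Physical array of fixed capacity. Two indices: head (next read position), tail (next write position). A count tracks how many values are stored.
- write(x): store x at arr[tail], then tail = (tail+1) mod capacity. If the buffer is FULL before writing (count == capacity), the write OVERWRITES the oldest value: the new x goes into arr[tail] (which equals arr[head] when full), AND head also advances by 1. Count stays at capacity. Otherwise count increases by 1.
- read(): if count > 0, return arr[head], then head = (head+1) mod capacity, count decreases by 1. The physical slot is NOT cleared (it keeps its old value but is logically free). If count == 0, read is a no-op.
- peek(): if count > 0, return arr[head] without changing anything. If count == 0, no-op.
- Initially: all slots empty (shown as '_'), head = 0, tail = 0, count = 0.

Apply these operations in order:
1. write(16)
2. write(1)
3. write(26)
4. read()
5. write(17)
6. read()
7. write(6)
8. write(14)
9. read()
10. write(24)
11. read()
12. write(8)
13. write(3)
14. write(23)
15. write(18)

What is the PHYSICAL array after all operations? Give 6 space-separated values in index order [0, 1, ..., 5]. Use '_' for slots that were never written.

After op 1 (write(16)): arr=[16 _ _ _ _ _] head=0 tail=1 count=1
After op 2 (write(1)): arr=[16 1 _ _ _ _] head=0 tail=2 count=2
After op 3 (write(26)): arr=[16 1 26 _ _ _] head=0 tail=3 count=3
After op 4 (read()): arr=[16 1 26 _ _ _] head=1 tail=3 count=2
After op 5 (write(17)): arr=[16 1 26 17 _ _] head=1 tail=4 count=3
After op 6 (read()): arr=[16 1 26 17 _ _] head=2 tail=4 count=2
After op 7 (write(6)): arr=[16 1 26 17 6 _] head=2 tail=5 count=3
After op 8 (write(14)): arr=[16 1 26 17 6 14] head=2 tail=0 count=4
After op 9 (read()): arr=[16 1 26 17 6 14] head=3 tail=0 count=3
After op 10 (write(24)): arr=[24 1 26 17 6 14] head=3 tail=1 count=4
After op 11 (read()): arr=[24 1 26 17 6 14] head=4 tail=1 count=3
After op 12 (write(8)): arr=[24 8 26 17 6 14] head=4 tail=2 count=4
After op 13 (write(3)): arr=[24 8 3 17 6 14] head=4 tail=3 count=5
After op 14 (write(23)): arr=[24 8 3 23 6 14] head=4 tail=4 count=6
After op 15 (write(18)): arr=[24 8 3 23 18 14] head=5 tail=5 count=6

Answer: 24 8 3 23 18 14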